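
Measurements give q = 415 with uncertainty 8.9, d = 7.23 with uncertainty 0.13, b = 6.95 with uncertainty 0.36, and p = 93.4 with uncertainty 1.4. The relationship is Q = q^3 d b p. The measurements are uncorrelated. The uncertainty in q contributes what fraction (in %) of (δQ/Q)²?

(δQ/Q)² = (3·δq/q)² + (1·δd/d)² + (1·δb/b)² + (1·δp/p)²
  q term: (3×0.0214)² = 0.00414
  d term: (1×0.0180)² = 0.000323
  b term: (1×0.0518)² = 0.00268
  p term: (1×0.0150)² = 0.000225
Total = 0.00737. Share from q = 0.00414/0.00737 = 0.562.

56.2%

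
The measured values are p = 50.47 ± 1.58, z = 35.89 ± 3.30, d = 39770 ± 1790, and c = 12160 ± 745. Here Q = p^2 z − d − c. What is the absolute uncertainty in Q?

10400

Let w = p^2·z = 91420. δw/w = √((2·δp/p)² + (1·δz/z)²) = √(0.00392 + 0.00845) = 0.111, so δw = 10200.
Q = w − d − c: δQ = √(δw² + δd² + δc²) = √(1.03e+08 + 3.2e+06 + 5.55e+05) = 10400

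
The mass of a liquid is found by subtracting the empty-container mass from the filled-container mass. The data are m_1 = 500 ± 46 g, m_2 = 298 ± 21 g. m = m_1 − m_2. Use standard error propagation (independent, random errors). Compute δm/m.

For a sum/difference, combine absolute errors in quadrature:
  (δm_1)² = 2120;  (δm_2)² = 441
δm = √(2560) = 50.6 g
m = 202 g, so δm/m = 50.6/202 = 0.250.

0.250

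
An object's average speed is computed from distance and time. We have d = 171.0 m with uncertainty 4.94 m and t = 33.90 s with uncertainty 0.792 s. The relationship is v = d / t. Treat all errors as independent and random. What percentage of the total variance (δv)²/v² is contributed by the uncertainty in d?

(δv/v)² = (1·δd/d)² + (-1·δt/t)²
  d term: (1×0.0289)² = 0.000835
  t term: (-1×0.0234)² = 0.000546
Total = 0.00138. Share from d = 0.000835/0.00138 = 0.605.

60.5%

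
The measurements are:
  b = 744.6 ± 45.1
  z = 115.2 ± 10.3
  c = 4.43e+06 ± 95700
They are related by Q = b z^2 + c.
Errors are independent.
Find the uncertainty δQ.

1.87e+06

Let p = b·z^2 = 9.882e+06. δp/p = √((1·δb/b)² + (2·δz/z)²) = √(0.00367 + 0.0320) = 0.189, so δp = 1.87e+06.
Q = p + c: δQ = √(δp² + δc²) = √(3.48e+12 + 9.16e+09) = 1.87e+06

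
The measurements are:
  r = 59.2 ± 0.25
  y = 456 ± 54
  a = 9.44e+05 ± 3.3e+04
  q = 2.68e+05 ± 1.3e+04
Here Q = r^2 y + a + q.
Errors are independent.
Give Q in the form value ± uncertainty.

(2.81 ± 0.193) × 10^6

Let p = r^2·y = 1.6e+06. δp/p = √((2·δr/r)² + (1·δy/y)²) = √(7.13e-05 + 0.0140) = 0.119, so δp = 1.9e+05.
Q = p + a + q: δQ = √(δp² + δa² + δq²) = √(3.6e+10 + 1.09e+09 + 1.69e+08) = 1.93e+05
Q = 2.81e+06.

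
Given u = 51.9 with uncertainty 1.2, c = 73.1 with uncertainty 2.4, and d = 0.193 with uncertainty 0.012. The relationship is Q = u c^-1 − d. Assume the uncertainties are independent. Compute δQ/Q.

0.0598

Let p = u·c^-1 = 0.710. δp/p = √((1·δu/u)² + (-1·δc/c)²) = √(0.000535 + 0.00108) = 0.0402, so δp = 0.0285.
Q = p − d: δQ = √(δp² + δd²) = √(0.000813 + 0.000144) = 0.0309
Q = 0.517, so δQ/Q = 0.0309/0.517 = 0.0598.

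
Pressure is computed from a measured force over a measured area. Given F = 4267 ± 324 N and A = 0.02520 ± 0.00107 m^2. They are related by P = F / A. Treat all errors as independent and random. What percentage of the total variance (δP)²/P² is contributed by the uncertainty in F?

(δP/P)² = (1·δF/F)² + (-1·δA/A)²
  F term: (1×0.0759)² = 0.00577
  A term: (-1×0.0425)² = 0.00180
Total = 0.00757. Share from F = 0.00577/0.00757 = 0.762.

76.2%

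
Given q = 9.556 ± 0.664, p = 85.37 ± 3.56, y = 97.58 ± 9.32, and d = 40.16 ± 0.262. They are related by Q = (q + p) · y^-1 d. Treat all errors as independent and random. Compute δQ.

Let u = q + p = 94.93. δu = √(δq² + δp²) = √(0.441 + 12.7) = 3.62, so δu/u = 0.0381.
Q is then a monomial in u, y, d:
δQ/Q = √((δu/u)² + (-1·δy/y)² + (1·δd/d)²) = √(0.00146 + 0.00912 + 4.26e-05) = 0.103
Q = 39.07, so δQ = 0.103 × 39.07 = 4.03.

4.03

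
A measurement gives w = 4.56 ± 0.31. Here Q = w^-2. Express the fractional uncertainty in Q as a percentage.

Since Q is a product/quotient, work with relative uncertainties:
  (-2·δw/w)² = (-2×0.0680)² = 0.0185
δQ/Q = √(0.0185) = 0.136

13.6%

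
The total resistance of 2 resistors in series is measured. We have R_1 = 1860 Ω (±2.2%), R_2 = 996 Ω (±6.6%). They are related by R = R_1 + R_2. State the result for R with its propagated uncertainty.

2860 ± 77.4 Ω

R is a linear combination, so absolute uncertainties add in quadrature:
  (δR_1)² = 1670;  (δR_2)² = 4320
δR = √(6000) = 77.4 Ω
R = 2860 Ω.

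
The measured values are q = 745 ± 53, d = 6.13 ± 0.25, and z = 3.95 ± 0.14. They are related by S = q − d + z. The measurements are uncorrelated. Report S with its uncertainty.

743 ± 53.0

For a sum/difference, combine absolute errors in quadrature:
  (δq)² = 2810;  (δd)² = 0.0625;  (δz)² = 0.0196
δS = √(2810) = 53.0
S = 743.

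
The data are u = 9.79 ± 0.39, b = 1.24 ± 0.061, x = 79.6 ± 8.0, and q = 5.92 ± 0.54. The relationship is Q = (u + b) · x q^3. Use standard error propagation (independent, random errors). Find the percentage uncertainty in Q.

Let w = u + b = 11.0. δw = √(δu² + δb²) = √(0.152 + 0.00372) = 0.395, so δw/w = 0.0358.
Q is then a monomial in w, x, q:
δQ/Q = √((δw/w)² + (1·δx/x)² + (3·δq/q)²) = √(0.00128 + 0.0101 + 0.0749) = 0.294

29.4%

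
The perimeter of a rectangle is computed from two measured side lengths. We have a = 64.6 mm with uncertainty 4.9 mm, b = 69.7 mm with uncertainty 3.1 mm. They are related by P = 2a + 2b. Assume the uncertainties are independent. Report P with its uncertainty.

269 ± 11.6 mm

Absolute uncertainties add in quadrature for a linear combination:
  (2·δa)² = 96.0;  (2·δb)² = 38.4
δP = √(134) = 11.6 mm
P = 269 mm.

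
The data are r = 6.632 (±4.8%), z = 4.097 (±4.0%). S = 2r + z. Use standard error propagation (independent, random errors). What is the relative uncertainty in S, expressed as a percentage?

Each term contributes (cᵢ δxᵢ)² to (δS)²:
  (2·δr)² = 0.405;  (δz)² = 0.0269
δS = √(0.432) = 0.657
S = 17.36, so δS/S = 0.657/17.36 = 0.0379.

3.79%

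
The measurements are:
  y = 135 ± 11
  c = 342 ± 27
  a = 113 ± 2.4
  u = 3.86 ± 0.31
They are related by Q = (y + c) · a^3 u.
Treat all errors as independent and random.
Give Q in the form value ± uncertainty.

Let w = y + c = 477. δw = √(δy² + δc²) = √(121 + 729) = 29.2, so δw/w = 0.0611.
Q is then a monomial in w, a, u:
δQ/Q = √((δw/w)² + (3·δa/a)² + (1·δu/u)²) = √(0.00374 + 0.00406 + 0.00645) = 0.119
Q = 2.66e+09, so δQ = 0.119 × 2.66e+09 = 3.17e+08.

(2.66 ± 0.317) × 10^9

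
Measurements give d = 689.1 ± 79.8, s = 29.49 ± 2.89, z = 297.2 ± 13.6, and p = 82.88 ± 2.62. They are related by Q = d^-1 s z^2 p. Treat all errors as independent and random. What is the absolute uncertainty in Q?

Relative error in a monomial: (δQ/Q)² = Σ (nᵢ · δxᵢ/xᵢ)².
  (-1·δd/d)² = (-1×0.116)² = 0.0134;  (1·δs/s)² = (1×0.0980)² = 0.00960;  (2·δz/z)² = (2×0.0458)² = 0.00838;  (1·δp/p)² = (1×0.0316)² = 0.000999
δQ/Q = √(0.0324) = 0.180
Q = 313300, so δQ = 0.180 × 313300 = 56400.

56400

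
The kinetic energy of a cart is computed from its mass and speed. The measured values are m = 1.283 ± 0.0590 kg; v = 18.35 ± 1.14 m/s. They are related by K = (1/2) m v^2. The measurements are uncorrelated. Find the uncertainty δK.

Since K is a product/quotient, work with relative uncertainties:
  (1·δm/m)² = (1×0.0460)² = 0.00211;  (2·δv/v)² = (2×0.0621)² = 0.0154
δK/K = √(0.0176) = 0.132
K = 216.0 J, so δK = 0.132 × 216.0 = 28.6 J.

28.6 J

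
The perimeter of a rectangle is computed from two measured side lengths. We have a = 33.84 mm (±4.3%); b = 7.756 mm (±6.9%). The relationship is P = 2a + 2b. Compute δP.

3.10 mm

Absolute uncertainties add in quadrature for a linear combination:
  (2·δa)² = 8.47;  (2·δb)² = 1.15
δP = √(9.62) = 3.10 mm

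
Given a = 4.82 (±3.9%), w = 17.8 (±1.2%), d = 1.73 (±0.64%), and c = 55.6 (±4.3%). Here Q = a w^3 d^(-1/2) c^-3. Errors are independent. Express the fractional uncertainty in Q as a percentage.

14.0%

Q is a product of powers, so relative uncertainties combine in quadrature:
  (1·δa/a)² = (1×0.0390)² = 0.00152;  (3·δw/w)² = (3×0.0120)² = 0.00130;  (−½·δd/d)² = (-0.5×0.00640)² = 1.02e-05;  (-3·δc/c)² = (-3×0.0430)² = 0.0166
δQ/Q = √(0.0195) = 0.140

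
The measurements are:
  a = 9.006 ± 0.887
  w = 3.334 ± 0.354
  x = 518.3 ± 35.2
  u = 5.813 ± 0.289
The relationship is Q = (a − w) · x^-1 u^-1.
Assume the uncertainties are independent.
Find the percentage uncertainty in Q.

Let h = a − w = 5.672. δh = √(δa² + δw²) = √(0.787 + 0.125) = 0.955, so δh/h = 0.168.
Q is then a monomial in h, x, u:
δQ/Q = √((δh/h)² + (-1·δx/x)² + (-1·δu/u)²) = √(0.0284 + 0.00461 + 0.00247) = 0.188

18.8%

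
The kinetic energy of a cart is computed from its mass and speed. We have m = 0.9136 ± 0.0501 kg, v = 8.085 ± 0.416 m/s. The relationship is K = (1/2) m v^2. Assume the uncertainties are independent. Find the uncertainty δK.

Each factor contributes (exponent × relative error)² to (δK/K)²:
  (1·δm/m)² = (1×0.0548)² = 0.00301;  (2·δv/v)² = (2×0.0515)² = 0.0106
δK/K = √(0.0136) = 0.117
K = 29.86 J, so δK = 0.117 × 29.86 = 3.48 J.

3.48 J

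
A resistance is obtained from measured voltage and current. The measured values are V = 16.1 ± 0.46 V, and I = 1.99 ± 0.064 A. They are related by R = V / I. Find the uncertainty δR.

0.348 Ω

Each factor contributes (exponent × relative error)² to (δR/R)²:
  (1·δV/V)² = (1×0.0286)² = 0.000816;  (-1·δI/I)² = (-1×0.0322)² = 0.00103
δR/R = √(0.00185) = 0.0430
R = 8.09 Ω, so δR = 0.0430 × 8.09 = 0.348 Ω.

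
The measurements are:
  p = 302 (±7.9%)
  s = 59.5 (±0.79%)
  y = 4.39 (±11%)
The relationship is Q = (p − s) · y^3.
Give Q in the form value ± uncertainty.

Let u = p − s = 242. δu = √(δp² + δs²) = √(569 + 0.221) = 23.9, so δu/u = 0.0984.
Q is then a monomial in u, y:
δQ/Q = √((δu/u)² + (3·δy/y)²) = √(0.00968 + 0.109) = 0.344
Q = 20500, so δQ = 0.344 × 20500 = 7070.

20500 ± 7070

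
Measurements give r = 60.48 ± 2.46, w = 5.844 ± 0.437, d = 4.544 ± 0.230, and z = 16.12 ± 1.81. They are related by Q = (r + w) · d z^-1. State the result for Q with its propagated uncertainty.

Let u = r + w = 66.32. δu = √(δr² + δw²) = √(6.05 + 0.191) = 2.50, so δu/u = 0.0377.
Q is then a monomial in u, d, z:
δQ/Q = √((δu/u)² + (1·δd/d)² + (-1·δz/z)²) = √(0.00142 + 0.00256 + 0.0126) = 0.129
Q = 18.70, so δQ = 0.129 × 18.70 = 2.41.

18.70 ± 2.41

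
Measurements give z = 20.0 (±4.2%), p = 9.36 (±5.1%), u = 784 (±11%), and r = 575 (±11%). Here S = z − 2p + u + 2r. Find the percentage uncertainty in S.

Each term contributes (cᵢ δxᵢ)² to (δS)²:
  (δz)² = 0.706;  (2·δp)² = 0.911;  (δu)² = 7440;  (2·δr)² = 16000
δS = √(23400) = 153
S = 1940, so δS/S = 153/1940 = 0.0791.

7.91%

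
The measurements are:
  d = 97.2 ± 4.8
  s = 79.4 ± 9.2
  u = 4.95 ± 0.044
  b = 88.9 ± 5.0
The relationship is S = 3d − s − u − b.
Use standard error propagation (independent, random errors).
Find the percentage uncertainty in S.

Absolute uncertainties add in quadrature for a linear combination:
  (3·δd)² = 207;  (δs)² = 84.6;  (δu)² = 0.00194;  (δb)² = 25.0
δS = √(317) = 17.8
S = 118, so δS/S = 17.8/118 = 0.150.

15.0%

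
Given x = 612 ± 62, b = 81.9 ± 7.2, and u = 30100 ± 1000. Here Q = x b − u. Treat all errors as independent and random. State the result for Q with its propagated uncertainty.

Let p = x·b = 50100. δp/p = √((1·δx/x)² + (1·δb/b)²) = √(0.0103 + 0.00773) = 0.134, so δp = 6720.
Q = p − u: δQ = √(δp² + δu²) = √(4.52e+07 + 1e+06) = 6800
Q = 20000.

20000 ± 6800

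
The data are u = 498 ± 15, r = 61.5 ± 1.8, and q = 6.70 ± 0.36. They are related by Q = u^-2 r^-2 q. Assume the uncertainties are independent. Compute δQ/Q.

Q is a product of powers, so relative uncertainties combine in quadrature:
  (-2·δu/u)² = (-2×0.0301)² = 0.00363;  (-2·δr/r)² = (-2×0.0293)² = 0.00343;  (1·δq/q)² = (1×0.0537)² = 0.00289
δQ/Q = √(0.00994) = 0.0997

0.0997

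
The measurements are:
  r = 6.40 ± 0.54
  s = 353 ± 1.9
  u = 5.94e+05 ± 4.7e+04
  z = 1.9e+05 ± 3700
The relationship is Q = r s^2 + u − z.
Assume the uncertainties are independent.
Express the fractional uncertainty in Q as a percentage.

Let p = r·s^2 = 7.97e+05. δp/p = √((1·δr/r)² + (2·δs/s)²) = √(0.00712 + 0.000116) = 0.0851, so δp = 67800.
Q = p + u − z: δQ = √(δp² + δu² + δz²) = √(4.6e+09 + 2.21e+09 + 1.37e+07) = 82600
Q = 1.2e+06, so δQ/Q = 82600/1.2e+06 = 0.0688.

6.88%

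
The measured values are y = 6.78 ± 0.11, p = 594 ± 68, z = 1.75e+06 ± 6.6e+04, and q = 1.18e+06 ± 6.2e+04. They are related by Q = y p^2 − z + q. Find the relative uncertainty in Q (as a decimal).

0.305

Let w = y·p^2 = 2.39e+06. δw/w = √((1·δy/y)² + (2·δp/p)²) = √(0.000263 + 0.0524) = 0.230, so δw = 5.49e+05.
Q = w − z + q: δQ = √(δw² + δz² + δq²) = √(3.01e+11 + 4.36e+09 + 3.84e+09) = 5.57e+05
Q = 1.82e+06, so δQ/Q = 5.57e+05/1.82e+06 = 0.305.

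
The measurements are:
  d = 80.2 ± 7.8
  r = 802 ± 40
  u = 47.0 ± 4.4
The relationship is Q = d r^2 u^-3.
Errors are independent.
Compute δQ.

Relative error in a monomial: (δQ/Q)² = Σ (nᵢ · δxᵢ/xᵢ)².
  (1·δd/d)² = (1×0.0973)² = 0.00946;  (2·δr/r)² = (2×0.0499)² = 0.00995;  (-3·δu/u)² = (-3×0.0936)² = 0.0789
δQ/Q = √(0.0983) = 0.314
Q = 497, so δQ = 0.314 × 497 = 156.

156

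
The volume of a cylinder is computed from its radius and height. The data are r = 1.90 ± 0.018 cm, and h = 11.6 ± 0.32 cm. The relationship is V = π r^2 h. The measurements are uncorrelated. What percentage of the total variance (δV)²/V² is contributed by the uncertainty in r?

32.1%

(δV/V)² = (2·δr/r)² + (1·δh/h)²
  r term: (2×0.00947)² = 0.000359
  h term: (1×0.0276)² = 0.000761
Total = 0.00112. Share from r = 0.000359/0.00112 = 0.321.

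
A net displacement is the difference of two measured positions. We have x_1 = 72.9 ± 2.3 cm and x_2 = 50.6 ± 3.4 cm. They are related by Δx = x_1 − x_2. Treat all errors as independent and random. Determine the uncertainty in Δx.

Absolute uncertainties add in quadrature for a linear combination:
  (δx_1)² = 5.29;  (δx_2)² = 11.6
δΔx = √(16.8) = 4.10 cm

4.10 cm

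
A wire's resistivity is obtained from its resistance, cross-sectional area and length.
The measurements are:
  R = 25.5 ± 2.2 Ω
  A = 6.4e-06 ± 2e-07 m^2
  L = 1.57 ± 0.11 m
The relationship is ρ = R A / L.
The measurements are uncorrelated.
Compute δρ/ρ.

0.115

Relative error in a monomial: (δρ/ρ)² = Σ (nᵢ · δxᵢ/xᵢ)².
  (1·δR/R)² = (1×0.0863)² = 0.00744;  (1·δA/A)² = (1×0.0312)² = 0.000977;  (-1·δL/L)² = (-1×0.0701)² = 0.00491
δρ/ρ = √(0.0133) = 0.115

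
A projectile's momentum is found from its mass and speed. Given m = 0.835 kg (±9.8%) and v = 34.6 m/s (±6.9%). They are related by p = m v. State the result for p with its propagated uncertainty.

Relative error in a monomial: (δp/p)² = Σ (nᵢ · δxᵢ/xᵢ)².
  (1·δm/m)² = (1×0.0980)² = 0.00960;  (1·δv/v)² = (1×0.0690)² = 0.00476
δp/p = √(0.0144) = 0.120
p = 28.9 kg·m/s, so δp = 0.120 × 28.9 = 3.46 kg·m/s.

28.9 ± 3.46 kg·m/s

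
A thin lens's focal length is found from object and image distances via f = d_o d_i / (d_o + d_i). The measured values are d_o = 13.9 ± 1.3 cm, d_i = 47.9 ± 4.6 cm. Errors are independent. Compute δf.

0.815 cm

∂f/∂d_o = (d_i/(d_o+d_i))² = 0.601;  ∂f/∂d_i = (d_o/(d_o+d_i))² = 0.0506
δf = √((∂f/∂d_o · δd_o)² + (∂f/∂d_i · δd_i)²) = √(0.610 + 0.0542) = 0.815 cm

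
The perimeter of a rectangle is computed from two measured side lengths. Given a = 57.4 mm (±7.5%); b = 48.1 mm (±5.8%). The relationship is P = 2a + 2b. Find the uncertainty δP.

Sums and differences: (δP)² = Σ (cᵢ δxᵢ)².
  (2·δa)² = 74.1;  (2·δb)² = 31.1
δP = √(105) = 10.3 mm

10.3 mm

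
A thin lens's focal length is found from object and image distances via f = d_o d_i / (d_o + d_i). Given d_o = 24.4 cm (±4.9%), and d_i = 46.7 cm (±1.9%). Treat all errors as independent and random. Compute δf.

0.526 cm

∂f/∂d_o = (d_i/(d_o+d_i))² = 0.431;  ∂f/∂d_i = (d_o/(d_o+d_i))² = 0.118
δf = √((∂f/∂d_o · δd_o)² + (∂f/∂d_i · δd_i)²) = √(0.266 + 0.0109) = 0.526 cm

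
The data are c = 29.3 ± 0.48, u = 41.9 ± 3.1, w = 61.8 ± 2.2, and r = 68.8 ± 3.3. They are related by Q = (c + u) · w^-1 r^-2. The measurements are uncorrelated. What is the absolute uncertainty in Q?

Let h = c + u = 71.2. δh = √(δc² + δu²) = √(0.230 + 9.61) = 3.14, so δh/h = 0.0441.
Q is then a monomial in h, w, r:
δQ/Q = √((δh/h)² + (-1·δw/w)² + (-2·δr/r)²) = √(0.00194 + 0.00127 + 0.00920) = 0.111
Q = 0.000243, so δQ = 0.111 × 0.000243 = 2.71e-05.

2.71e-05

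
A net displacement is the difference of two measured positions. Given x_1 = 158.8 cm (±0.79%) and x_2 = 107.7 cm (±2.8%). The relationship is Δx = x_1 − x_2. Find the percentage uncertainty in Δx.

6.39%

Δx is a linear combination, so absolute uncertainties add in quadrature:
  (δx_1)² = 1.57;  (δx_2)² = 9.09
δΔx = √(10.7) = 3.27 cm
Δx = 51.10 cm, so δΔx/Δx = 3.27/51.10 = 0.0639.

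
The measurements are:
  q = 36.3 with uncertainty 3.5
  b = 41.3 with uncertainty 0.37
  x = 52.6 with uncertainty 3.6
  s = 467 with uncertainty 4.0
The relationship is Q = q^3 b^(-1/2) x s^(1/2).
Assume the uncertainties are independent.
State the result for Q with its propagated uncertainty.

Q is a product of powers, so relative uncertainties combine in quadrature:
  (3·δq/q)² = (3×0.0964)² = 0.0837;  (−½·δb/b)² = (-0.5×0.00896)² = 2.01e-05;  (1·δx/x)² = (1×0.0684)² = 0.00468;  (½·δs/s)² = (0.5×0.00857)² = 1.83e-05
δQ/Q = √(0.0884) = 0.297
Q = 8.46e+06, so δQ = 0.297 × 8.46e+06 = 2.52e+06.

(8.46 ± 2.52) × 10^6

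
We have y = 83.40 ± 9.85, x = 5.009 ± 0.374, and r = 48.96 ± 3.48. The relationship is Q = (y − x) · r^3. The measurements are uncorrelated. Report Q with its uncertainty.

(9.200 ± 2.28) × 10^6

Let u = y − x = 78.39. δu = √(δy² + δx²) = √(97.0 + 0.140) = 9.86, so δu/u = 0.126.
Q is then a monomial in u, r:
δQ/Q = √((δu/u)² + (3·δr/r)²) = √(0.0158 + 0.0455) = 0.248
Q = 9.2e+06, so δQ = 0.248 × 9.2e+06 = 2.28e+06.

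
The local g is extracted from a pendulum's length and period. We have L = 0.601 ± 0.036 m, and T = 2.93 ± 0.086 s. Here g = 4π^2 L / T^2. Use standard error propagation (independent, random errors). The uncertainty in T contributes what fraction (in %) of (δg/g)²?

(δg/g)² = (1·δL/L)² + (-2·δT/T)²
  L term: (1×0.0599)² = 0.00359
  T term: (-2×0.0294)² = 0.00345
Total = 0.00703. Share from T = 0.00345/0.00703 = 0.490.

49.0%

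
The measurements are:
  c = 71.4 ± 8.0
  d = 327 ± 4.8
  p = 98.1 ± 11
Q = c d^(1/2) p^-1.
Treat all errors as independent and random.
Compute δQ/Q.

0.159

Relative error in a monomial: (δQ/Q)² = Σ (nᵢ · δxᵢ/xᵢ)².
  (1·δc/c)² = (1×0.112)² = 0.0126;  (½·δd/d)² = (0.5×0.0147)² = 5.39e-05;  (-1·δp/p)² = (-1×0.112)² = 0.0126
δQ/Q = √(0.0252) = 0.159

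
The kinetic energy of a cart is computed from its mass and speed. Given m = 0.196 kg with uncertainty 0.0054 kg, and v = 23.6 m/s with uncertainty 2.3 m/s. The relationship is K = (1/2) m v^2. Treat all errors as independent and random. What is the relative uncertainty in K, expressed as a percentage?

K is a product of powers, so relative uncertainties combine in quadrature:
  (1·δm/m)² = (1×0.0276)² = 0.000759;  (2·δv/v)² = (2×0.0975)² = 0.0380
δK/K = √(0.0388) = 0.197

19.7%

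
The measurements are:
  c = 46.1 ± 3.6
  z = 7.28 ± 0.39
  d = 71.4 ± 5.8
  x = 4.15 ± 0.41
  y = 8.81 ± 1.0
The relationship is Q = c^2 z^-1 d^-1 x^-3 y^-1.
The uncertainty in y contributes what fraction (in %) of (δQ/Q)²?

9.57%

(δQ/Q)² = (2·δc/c)² + (-1·δz/z)² + (-1·δd/d)² + (-3·δx/x)² + (-1·δy/y)²
  c term: (2×0.0781)² = 0.0244
  z term: (-1×0.0536)² = 0.00287
  d term: (-1×0.0812)² = 0.00660
  x term: (-3×0.0988)² = 0.0878
  y term: (-1×0.114)² = 0.0129
Total = 0.135. Share from y = 0.0129/0.135 = 0.0957.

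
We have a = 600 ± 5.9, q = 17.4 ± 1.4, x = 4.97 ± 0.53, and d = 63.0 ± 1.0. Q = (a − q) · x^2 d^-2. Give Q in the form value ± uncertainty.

3.63 ± 0.783

Let u = a − q = 583. δu = √(δa² + δq²) = √(34.8 + 1.96) = 6.06, so δu/u = 0.0104.
Q is then a monomial in u, x, d:
δQ/Q = √((δu/u)² + (2·δx/x)² + (-2·δd/d)²) = √(0.000108 + 0.0455 + 0.00101) = 0.216
Q = 3.63, so δQ = 0.216 × 3.63 = 0.783.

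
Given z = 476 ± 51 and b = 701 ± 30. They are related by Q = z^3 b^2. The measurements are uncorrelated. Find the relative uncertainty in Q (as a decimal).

0.333

Relative error in a monomial: (δQ/Q)² = Σ (nᵢ · δxᵢ/xᵢ)².
  (3·δz/z)² = (3×0.107)² = 0.103;  (2·δb/b)² = (2×0.0428)² = 0.00733
δQ/Q = √(0.111) = 0.333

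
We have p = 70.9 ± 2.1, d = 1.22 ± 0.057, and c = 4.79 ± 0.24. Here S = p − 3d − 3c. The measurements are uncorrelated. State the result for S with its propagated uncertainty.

Each term contributes (cᵢ δxᵢ)² to (δS)²:
  (δp)² = 4.41;  (3·δd)² = 0.0292;  (3·δc)² = 0.518
δS = √(4.96) = 2.23
S = 52.9.

52.9 ± 2.23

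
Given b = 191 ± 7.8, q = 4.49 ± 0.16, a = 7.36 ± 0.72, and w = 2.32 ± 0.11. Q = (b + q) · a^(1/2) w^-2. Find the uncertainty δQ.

Let u = b + q = 195. δu = √(δb² + δq²) = √(60.8 + 0.0256) = 7.80, so δu/u = 0.0399.
Q is then a monomial in u, a, w:
δQ/Q = √((δu/u)² + (½·δa/a)² + (-2·δw/w)²) = √(0.00159 + 0.00239 + 0.00899) = 0.114
Q = 98.5, so δQ = 0.114 × 98.5 = 11.2.

11.2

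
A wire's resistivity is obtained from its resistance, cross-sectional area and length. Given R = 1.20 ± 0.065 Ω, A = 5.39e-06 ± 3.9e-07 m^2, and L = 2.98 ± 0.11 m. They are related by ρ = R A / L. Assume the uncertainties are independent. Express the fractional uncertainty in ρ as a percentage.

Each factor contributes (exponent × relative error)² to (δρ/ρ)²:
  (1·δR/R)² = (1×0.0542)² = 0.00293;  (1·δA/A)² = (1×0.0724)² = 0.00524;  (-1·δL/L)² = (-1×0.0369)² = 0.00136
δρ/ρ = √(0.00953) = 0.0976

9.76%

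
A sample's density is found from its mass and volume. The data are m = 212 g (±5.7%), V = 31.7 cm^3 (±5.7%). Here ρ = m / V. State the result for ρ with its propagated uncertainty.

6.69 ± 0.539 g/cm^3

Each factor contributes (exponent × relative error)² to (δρ/ρ)²:
  (1·δm/m)² = (1×0.0570)² = 0.00325;  (-1·δV/V)² = (-1×0.0570)² = 0.00325
δρ/ρ = √(0.00650) = 0.0806
ρ = 6.69 g/cm^3, so δρ = 0.0806 × 6.69 = 0.539 g/cm^3.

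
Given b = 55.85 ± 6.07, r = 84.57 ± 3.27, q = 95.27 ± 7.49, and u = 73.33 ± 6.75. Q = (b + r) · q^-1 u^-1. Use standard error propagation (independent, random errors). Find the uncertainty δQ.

0.00263

Let w = b + r = 140.4. δw = √(δb² + δr²) = √(36.8 + 10.7) = 6.89, so δw/w = 0.0491.
Q is then a monomial in w, q, u:
δQ/Q = √((δw/w)² + (-1·δq/q)² + (-1·δu/u)²) = √(0.00241 + 0.00618 + 0.00847) = 0.131
Q = 0.02010, so δQ = 0.131 × 0.02010 = 0.00263.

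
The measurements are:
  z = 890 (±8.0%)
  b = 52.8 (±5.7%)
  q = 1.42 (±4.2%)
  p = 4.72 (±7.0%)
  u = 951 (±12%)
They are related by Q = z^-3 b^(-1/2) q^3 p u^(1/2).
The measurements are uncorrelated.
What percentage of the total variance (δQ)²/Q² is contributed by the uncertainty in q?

(δQ/Q)² = (-3·δz/z)² + (−½·δb/b)² + (3·δq/q)² + (1·δp/p)² + (½·δu/u)²
  z term: (-3×0.0800)² = 0.0576
  b term: (-0.5×0.0570)² = 0.000812
  q term: (3×0.0420)² = 0.0159
  p term: (1×0.0700)² = 0.00490
  u term: (0.5×0.120)² = 0.00360
Total = 0.0828. Share from q = 0.0159/0.0828 = 0.192.

19.2%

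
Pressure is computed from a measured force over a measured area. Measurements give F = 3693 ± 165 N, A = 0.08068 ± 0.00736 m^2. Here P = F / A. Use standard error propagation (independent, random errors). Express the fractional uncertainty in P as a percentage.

For a monomial P ∝ F, A^-1, fractional errors add in quadrature:
  (1·δF/F)² = (1×0.0447)² = 0.00200;  (-1·δA/A)² = (-1×0.0912)² = 0.00832
δP/P = √(0.0103) = 0.102

10.2%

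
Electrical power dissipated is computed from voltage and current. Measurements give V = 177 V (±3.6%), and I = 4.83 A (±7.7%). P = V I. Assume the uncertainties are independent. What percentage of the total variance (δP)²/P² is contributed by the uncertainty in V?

17.9%

(δP/P)² = (1·δV/V)² + (1·δI/I)²
  V term: (1×0.0360)² = 0.00130
  I term: (1×0.0770)² = 0.00593
Total = 0.00723. Share from V = 0.00130/0.00723 = 0.179.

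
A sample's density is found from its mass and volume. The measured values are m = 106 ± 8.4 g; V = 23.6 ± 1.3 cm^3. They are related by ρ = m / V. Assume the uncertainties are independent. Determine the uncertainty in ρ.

Since ρ is a product/quotient, work with relative uncertainties:
  (1·δm/m)² = (1×0.0792)² = 0.00628;  (-1·δV/V)² = (-1×0.0551)² = 0.00303
δρ/ρ = √(0.00931) = 0.0965
ρ = 4.49 g/cm^3, so δρ = 0.0965 × 4.49 = 0.433 g/cm^3.

0.433 g/cm^3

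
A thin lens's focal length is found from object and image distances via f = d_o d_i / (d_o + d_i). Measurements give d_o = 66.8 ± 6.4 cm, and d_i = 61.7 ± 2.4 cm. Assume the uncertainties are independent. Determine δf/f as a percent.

5.03%

∂f/∂d_o = (d_i/(d_o+d_i))² = 0.231;  ∂f/∂d_i = (d_o/(d_o+d_i))² = 0.270
δf = √((∂f/∂d_o · δd_o)² + (∂f/∂d_i · δd_i)²) = √(2.18 + 0.421) = 1.61 cm
f = 32.1 cm, so δf/f = 1.61/32.1 = 0.0503.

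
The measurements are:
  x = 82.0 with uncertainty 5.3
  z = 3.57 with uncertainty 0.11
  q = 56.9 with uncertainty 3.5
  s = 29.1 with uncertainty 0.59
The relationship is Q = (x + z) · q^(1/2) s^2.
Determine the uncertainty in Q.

Let u = x + z = 85.6. δu = √(δx² + δz²) = √(28.1 + 0.0121) = 5.30, so δu/u = 0.0620.
Q is then a monomial in u, q, s:
δQ/Q = √((δu/u)² + (½·δq/q)² + (2·δs/s)²) = √(0.00384 + 0.000946 + 0.00164) = 0.0802
Q = 5.47e+05, so δQ = 0.0802 × 5.47e+05 = 43800.

43800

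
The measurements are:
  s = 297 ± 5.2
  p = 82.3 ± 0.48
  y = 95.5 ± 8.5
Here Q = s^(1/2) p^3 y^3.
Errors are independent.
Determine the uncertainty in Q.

Relative error in a monomial: (δQ/Q)² = Σ (nᵢ · δxᵢ/xᵢ)².
  (½·δs/s)² = (0.5×0.0175)² = 7.66e-05;  (3·δp/p)² = (3×0.00583)² = 0.000306;  (3·δy/y)² = (3×0.0890)² = 0.0713
δQ/Q = √(0.0717) = 0.268
Q = 8.37e+12, so δQ = 0.268 × 8.37e+12 = 2.24e+12.

2.24e+12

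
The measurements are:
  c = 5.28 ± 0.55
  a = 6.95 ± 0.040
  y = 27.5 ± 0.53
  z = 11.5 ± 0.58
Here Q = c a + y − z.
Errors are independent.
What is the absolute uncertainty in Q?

3.91

Let p = c·a = 36.7. δp/p = √((1·δc/c)² + (1·δa/a)²) = √(0.0109 + 3.31e-05) = 0.104, so δp = 3.83.
Q = p + y − z: δQ = √(δp² + δy² + δz²) = √(14.7 + 0.281 + 0.336) = 3.91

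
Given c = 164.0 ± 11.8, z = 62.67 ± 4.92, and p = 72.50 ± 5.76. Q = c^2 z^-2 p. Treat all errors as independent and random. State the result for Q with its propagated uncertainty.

496.5 ± 113

For a monomial Q ∝ c^2, z^-2, p, fractional errors add in quadrature:
  (2·δc/c)² = (2×0.0720)² = 0.0207;  (-2·δz/z)² = (-2×0.0785)² = 0.0247;  (1·δp/p)² = (1×0.0794)² = 0.00631
δQ/Q = √(0.0517) = 0.227
Q = 496.5, so δQ = 0.227 × 496.5 = 113.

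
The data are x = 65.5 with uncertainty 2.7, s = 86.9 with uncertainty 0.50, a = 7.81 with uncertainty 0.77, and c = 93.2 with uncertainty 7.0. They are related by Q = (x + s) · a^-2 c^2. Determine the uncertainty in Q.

5390

Let u = x + s = 152. δu = √(δx² + δs²) = √(7.29 + 0.250) = 2.75, so δu/u = 0.0180.
Q is then a monomial in u, a, c:
δQ/Q = √((δu/u)² + (-2·δa/a)² + (2·δc/c)²) = √(0.000325 + 0.0389 + 0.0226) = 0.249
Q = 21700, so δQ = 0.249 × 21700 = 5390.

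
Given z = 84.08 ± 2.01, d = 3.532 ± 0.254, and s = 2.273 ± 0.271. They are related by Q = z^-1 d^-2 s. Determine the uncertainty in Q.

0.000408

For a monomial Q ∝ z^-1, d^-2, s, fractional errors add in quadrature:
  (-1·δz/z)² = (-1×0.0239)² = 0.000571;  (-2·δd/d)² = (-2×0.0719)² = 0.0207;  (1·δs/s)² = (1×0.119)² = 0.0142
δQ/Q = √(0.0355) = 0.188
Q = 0.002167, so δQ = 0.188 × 0.002167 = 0.000408.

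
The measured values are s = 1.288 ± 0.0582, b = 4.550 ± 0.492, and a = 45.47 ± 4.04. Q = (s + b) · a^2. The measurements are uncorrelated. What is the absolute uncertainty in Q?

Let u = s + b = 5.838. δu = √(δs² + δb²) = √(0.00339 + 0.242) = 0.495, so δu/u = 0.0849.
Q is then a monomial in u, a:
δQ/Q = √((δu/u)² + (2·δa/a)²) = √(0.00720 + 0.0316) = 0.197
Q = 12070, so δQ = 0.197 × 12070 = 2380.

2380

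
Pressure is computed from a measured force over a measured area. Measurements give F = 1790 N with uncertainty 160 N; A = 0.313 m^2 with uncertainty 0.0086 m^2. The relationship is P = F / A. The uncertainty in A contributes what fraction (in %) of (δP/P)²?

8.63%

(δP/P)² = (1·δF/F)² + (-1·δA/A)²
  F term: (1×0.0894)² = 0.00799
  A term: (-1×0.0275)² = 0.000755
Total = 0.00874. Share from A = 0.000755/0.00874 = 0.0863.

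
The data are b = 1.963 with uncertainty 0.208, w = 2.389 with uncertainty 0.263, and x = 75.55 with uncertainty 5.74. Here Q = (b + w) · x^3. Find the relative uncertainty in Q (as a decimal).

0.241

Let u = b + w = 4.352. δu = √(δb² + δw²) = √(0.0433 + 0.0692) = 0.335, so δu/u = 0.0770.
Q is then a monomial in u, x:
δQ/Q = √((δu/u)² + (3·δx/x)²) = √(0.00594 + 0.0520) = 0.241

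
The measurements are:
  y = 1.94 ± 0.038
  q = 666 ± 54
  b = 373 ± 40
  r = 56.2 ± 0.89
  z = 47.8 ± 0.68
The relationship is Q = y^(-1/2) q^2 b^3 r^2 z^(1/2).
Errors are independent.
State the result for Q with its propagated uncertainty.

(3.61 ± 1.31) × 10^17

Products/powers → add relative errors in quadrature, weighted by exponent:
  (−½·δy/y)² = (-0.5×0.0196)² = 9.59e-05;  (2·δq/q)² = (2×0.0811)² = 0.0263;  (3·δb/b)² = (3×0.107)² = 0.104;  (2·δr/r)² = (2×0.0158)² = 0.00100;  (½·δz/z)² = (0.5×0.0142)² = 5.06e-05
δQ/Q = √(0.131) = 0.362
Q = 3.61e+17, so δQ = 0.362 × 3.61e+17 = 1.31e+17.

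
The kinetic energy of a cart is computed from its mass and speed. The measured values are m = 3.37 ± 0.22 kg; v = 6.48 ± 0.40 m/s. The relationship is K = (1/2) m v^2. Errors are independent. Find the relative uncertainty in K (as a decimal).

Relative error in a monomial: (δK/K)² = Σ (nᵢ · δxᵢ/xᵢ)².
  (1·δm/m)² = (1×0.0653)² = 0.00426;  (2·δv/v)² = (2×0.0617)² = 0.0152
δK/K = √(0.0195) = 0.140

0.140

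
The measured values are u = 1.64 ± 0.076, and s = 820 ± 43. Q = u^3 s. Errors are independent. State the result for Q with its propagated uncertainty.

3620 ± 537

Each factor contributes (exponent × relative error)² to (δQ/Q)²:
  (3·δu/u)² = (3×0.0463)² = 0.0193;  (1·δs/s)² = (1×0.0524)² = 0.00275
δQ/Q = √(0.0221) = 0.149
Q = 3620, so δQ = 0.149 × 3620 = 537.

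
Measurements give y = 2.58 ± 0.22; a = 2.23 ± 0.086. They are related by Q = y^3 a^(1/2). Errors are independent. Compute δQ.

6.58

For a monomial Q ∝ y^3, a^(1/2), fractional errors add in quadrature:
  (3·δy/y)² = (3×0.0853)² = 0.0654;  (½·δa/a)² = (0.5×0.0386)² = 0.000372
δQ/Q = √(0.0658) = 0.257
Q = 25.6, so δQ = 0.257 × 25.6 = 6.58.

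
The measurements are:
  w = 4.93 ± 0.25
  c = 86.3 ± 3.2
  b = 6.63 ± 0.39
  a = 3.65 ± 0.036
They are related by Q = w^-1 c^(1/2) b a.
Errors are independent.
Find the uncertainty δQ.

3.67

Each factor contributes (exponent × relative error)² to (δQ/Q)²:
  (-1·δw/w)² = (-1×0.0507)² = 0.00257;  (½·δc/c)² = (0.5×0.0371)² = 0.000344;  (1·δb/b)² = (1×0.0588)² = 0.00346;  (1·δa/a)² = (1×0.00986)² = 9.73e-05
δQ/Q = √(0.00647) = 0.0805
Q = 45.6, so δQ = 0.0805 × 45.6 = 3.67.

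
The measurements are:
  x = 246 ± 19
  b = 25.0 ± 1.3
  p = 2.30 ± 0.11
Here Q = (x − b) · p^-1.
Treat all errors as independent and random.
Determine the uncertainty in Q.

9.47

Let u = x − b = 221. δu = √(δx² + δb²) = √(361 + 1.69) = 19.0, so δu/u = 0.0862.
Q is then a monomial in u, p:
δQ/Q = √((δu/u)² + (-1·δp/p)²) = √(0.00743 + 0.00229) = 0.0986
Q = 96.1, so δQ = 0.0986 × 96.1 = 9.47.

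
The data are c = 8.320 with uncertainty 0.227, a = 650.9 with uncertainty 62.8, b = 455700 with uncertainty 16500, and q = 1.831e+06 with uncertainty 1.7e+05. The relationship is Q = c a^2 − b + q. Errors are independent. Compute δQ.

7.08e+05

Let p = c·a^2 = 3.525e+06. δp/p = √((1·δc/c)² + (2·δa/a)²) = √(0.000744 + 0.0372) = 0.195, so δp = 6.87e+05.
Q = p − b + q: δQ = √(δp² + δb² + δq²) = √(4.72e+11 + 2.72e+08 + 2.89e+10) = 7.08e+05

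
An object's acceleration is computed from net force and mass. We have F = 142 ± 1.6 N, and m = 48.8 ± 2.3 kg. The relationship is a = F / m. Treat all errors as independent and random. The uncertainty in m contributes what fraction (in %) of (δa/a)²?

(δa/a)² = (1·δF/F)² + (-1·δm/m)²
  F term: (1×0.0113)² = 0.000127
  m term: (-1×0.0471)² = 0.00222
Total = 0.00235. Share from m = 0.00222/0.00235 = 0.946.

94.6%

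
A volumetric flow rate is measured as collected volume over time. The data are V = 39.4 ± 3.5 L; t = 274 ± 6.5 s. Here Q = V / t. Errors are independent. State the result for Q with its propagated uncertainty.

Q is a product of powers, so relative uncertainties combine in quadrature:
  (1·δV/V)² = (1×0.0888)² = 0.00789;  (-1·δt/t)² = (-1×0.0237)² = 0.000563
δQ/Q = √(0.00845) = 0.0919
Q = 0.144 L/s, so δQ = 0.0919 × 0.144 = 0.0132 L/s.

0.144 ± 0.0132 L/s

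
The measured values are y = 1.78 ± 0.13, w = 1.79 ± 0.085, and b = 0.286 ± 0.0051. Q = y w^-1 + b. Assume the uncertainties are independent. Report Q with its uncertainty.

Let p = y·w^-1 = 0.994. δp/p = √((1·δy/y)² + (-1·δw/w)²) = √(0.00533 + 0.00225) = 0.0871, so δp = 0.0866.
Q = p + b: δQ = √(δp² + δb²) = √(0.00750 + 2.6e-05) = 0.0868
Q = 1.28.

1.28 ± 0.0868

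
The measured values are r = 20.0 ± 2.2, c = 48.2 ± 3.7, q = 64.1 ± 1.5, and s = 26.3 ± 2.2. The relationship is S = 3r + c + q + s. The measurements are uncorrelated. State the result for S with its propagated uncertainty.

For a sum/difference, combine absolute errors in quadrature:
  (3·δr)² = 43.6;  (δc)² = 13.7;  (δq)² = 2.25;  (δs)² = 4.84
δS = √(64.3) = 8.02
S = 199.

199 ± 8.02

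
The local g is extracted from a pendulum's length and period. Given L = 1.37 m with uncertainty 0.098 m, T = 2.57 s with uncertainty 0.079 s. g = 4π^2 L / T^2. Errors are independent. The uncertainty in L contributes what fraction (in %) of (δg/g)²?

(δg/g)² = (1·δL/L)² + (-2·δT/T)²
  L term: (1×0.0715)² = 0.00512
  T term: (-2×0.0307)² = 0.00378
Total = 0.00890. Share from L = 0.00512/0.00890 = 0.575.

57.5%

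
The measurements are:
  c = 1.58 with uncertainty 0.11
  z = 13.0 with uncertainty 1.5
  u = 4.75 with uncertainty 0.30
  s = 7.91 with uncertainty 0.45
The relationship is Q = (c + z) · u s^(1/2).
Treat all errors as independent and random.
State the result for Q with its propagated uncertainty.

195 ± 24.2

Let w = c + z = 14.6. δw = √(δc² + δz²) = √(0.0121 + 2.25) = 1.50, so δw/w = 0.103.
Q is then a monomial in w, u, s:
δQ/Q = √((δw/w)² + (1·δu/u)² + (½·δs/s)²) = √(0.0106 + 0.00399 + 0.000809) = 0.124
Q = 195, so δQ = 0.124 × 195 = 24.2.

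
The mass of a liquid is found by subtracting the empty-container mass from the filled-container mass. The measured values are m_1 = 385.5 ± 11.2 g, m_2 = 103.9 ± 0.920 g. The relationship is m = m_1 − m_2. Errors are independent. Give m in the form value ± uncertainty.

281.6 ± 11.2 g

Each term contributes (cᵢ δxᵢ)² to (δm)²:
  (δm_1)² = 125;  (δm_2)² = 0.846
δm = √(126) = 11.2 g
m = 281.6 g.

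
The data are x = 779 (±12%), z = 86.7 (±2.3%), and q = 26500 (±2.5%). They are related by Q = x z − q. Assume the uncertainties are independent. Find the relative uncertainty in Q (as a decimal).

0.202

Let p = x·z = 67500. δp/p = √((1·δx/x)² + (1·δz/z)²) = √(0.0144 + 0.000529) = 0.122, so δp = 8250.
Q = p − q: δQ = √(δp² + δq²) = √(6.81e+07 + 4.39e+05) = 8280
Q = 41000, so δQ/Q = 8280/41000 = 0.202.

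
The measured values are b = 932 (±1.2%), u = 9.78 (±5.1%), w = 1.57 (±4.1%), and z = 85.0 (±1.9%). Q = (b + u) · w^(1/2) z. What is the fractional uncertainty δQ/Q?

0.0304

Let h = b + u = 942. δh = √(δb² + δu²) = √(125 + 0.249) = 11.2, so δh/h = 0.0119.
Q is then a monomial in h, w, z:
δQ/Q = √((δh/h)² + (½·δw/w)² + (1·δz/z)²) = √(0.000141 + 0.000420 + 0.000361) = 0.0304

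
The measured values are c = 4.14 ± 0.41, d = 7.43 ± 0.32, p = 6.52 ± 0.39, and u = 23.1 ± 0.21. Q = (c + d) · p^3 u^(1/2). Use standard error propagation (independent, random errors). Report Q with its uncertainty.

15400 ± 2850

Let w = c + d = 11.6. δw = √(δc² + δd²) = √(0.168 + 0.102) = 0.520, so δw/w = 0.0450.
Q is then a monomial in w, p, u:
δQ/Q = √((δw/w)² + (3·δp/p)² + (½·δu/u)²) = √(0.00202 + 0.0322 + 2.07e-05) = 0.185
Q = 15400, so δQ = 0.185 × 15400 = 2850.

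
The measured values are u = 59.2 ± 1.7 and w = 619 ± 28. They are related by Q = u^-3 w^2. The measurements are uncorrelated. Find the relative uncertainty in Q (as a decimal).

Q is a product of powers, so relative uncertainties combine in quadrature:
  (-3·δu/u)² = (-3×0.0287)² = 0.00742;  (2·δw/w)² = (2×0.0452)² = 0.00818
δQ/Q = √(0.0156) = 0.125

0.125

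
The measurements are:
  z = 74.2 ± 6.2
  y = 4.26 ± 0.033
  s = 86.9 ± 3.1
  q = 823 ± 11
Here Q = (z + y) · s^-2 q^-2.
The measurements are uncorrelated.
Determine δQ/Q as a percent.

11.0%

Let u = z + y = 78.5. δu = √(δz² + δy²) = √(38.4 + 0.00109) = 6.20, so δu/u = 0.0790.
Q is then a monomial in u, s, q:
δQ/Q = √((δu/u)² + (-2·δs/s)² + (-2·δq/q)²) = √(0.00624 + 0.00509 + 0.000715) = 0.110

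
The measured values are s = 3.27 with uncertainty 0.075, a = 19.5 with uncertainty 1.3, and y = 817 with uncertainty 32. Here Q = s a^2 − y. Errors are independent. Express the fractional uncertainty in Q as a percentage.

40.2%

Let p = s·a^2 = 1240. δp/p = √((1·δs/s)² + (2·δa/a)²) = √(0.000526 + 0.0178) = 0.135, so δp = 168.
Q = p − y: δQ = √(δp² + δy²) = √(28300 + 1020) = 171
Q = 426, so δQ/Q = 171/426 = 0.402.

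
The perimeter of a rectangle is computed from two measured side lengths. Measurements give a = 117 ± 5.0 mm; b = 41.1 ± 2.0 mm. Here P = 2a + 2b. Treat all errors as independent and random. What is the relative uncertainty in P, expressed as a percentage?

3.41%

Absolute uncertainties add in quadrature for a linear combination:
  (2·δa)² = 100;  (2·δb)² = 16.0
δP = √(116) = 10.8 mm
P = 316 mm, so δP/P = 10.8/316 = 0.0341.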